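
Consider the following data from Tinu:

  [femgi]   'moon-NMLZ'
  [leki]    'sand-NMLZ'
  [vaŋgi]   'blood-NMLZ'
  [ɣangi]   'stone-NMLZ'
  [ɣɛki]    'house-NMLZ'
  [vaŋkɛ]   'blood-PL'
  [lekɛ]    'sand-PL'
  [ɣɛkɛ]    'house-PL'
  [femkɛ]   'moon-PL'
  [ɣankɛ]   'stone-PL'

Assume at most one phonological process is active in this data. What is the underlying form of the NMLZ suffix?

The NMLZ morpheme has two allomorphs, [-gi] and [-ki].
The PL suffix, which begins with [k], is invariant after every stem; so [k] is not altered by any rule here.
So the underlying form is /-gi/, and voiced stops become voiceless after a vowel.

/-gi/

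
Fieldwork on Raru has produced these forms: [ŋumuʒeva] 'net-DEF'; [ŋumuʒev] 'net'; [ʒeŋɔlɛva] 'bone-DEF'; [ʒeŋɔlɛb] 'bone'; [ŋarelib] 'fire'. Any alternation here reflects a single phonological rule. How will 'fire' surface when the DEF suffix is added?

[ŋareliva]

The stem for 'bone' ends in [v] in [ʒeŋɔlɛva] but [b] in [ʒeŋɔlɛb].
If /v/ were underlying and a rule turned it into [b] in isolation, 'net' would also alternate; but it has [v] in both [ŋumuʒeva] and [ŋumuʒev].
The alternation reflects intervocalic spirantization: voiced stops become fricatives between vowels. /b/ is underlying.
From [ŋarelib] the stem 'fire' is /ŋarelib/; between vowels this yields [ŋareliva].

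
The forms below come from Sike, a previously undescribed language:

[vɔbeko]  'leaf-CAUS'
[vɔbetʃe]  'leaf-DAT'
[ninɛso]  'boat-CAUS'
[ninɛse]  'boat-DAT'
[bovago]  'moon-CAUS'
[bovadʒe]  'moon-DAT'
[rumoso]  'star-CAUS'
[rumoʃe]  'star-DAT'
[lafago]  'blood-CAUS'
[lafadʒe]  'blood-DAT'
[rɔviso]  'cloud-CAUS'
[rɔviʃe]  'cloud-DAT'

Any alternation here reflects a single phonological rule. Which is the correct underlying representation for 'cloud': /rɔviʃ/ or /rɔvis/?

/rɔviʃ/

The stem for 'cloud' ends in [s] in [rɔviso] but [ʃ] in [rɔviʃe].
If /s/ were underlying and a rule turned it into [ʃ] before the DAT suffix, 'boat' would also alternate; but it has [s] in both [ninɛso] and [ninɛse].
The underlying segment must be /ʃ/; palato-alveolar /tʃ/, /dʒ/ and /ʃ/ become [k], [g] and [s] when no front vowel follows, yielding [s] there.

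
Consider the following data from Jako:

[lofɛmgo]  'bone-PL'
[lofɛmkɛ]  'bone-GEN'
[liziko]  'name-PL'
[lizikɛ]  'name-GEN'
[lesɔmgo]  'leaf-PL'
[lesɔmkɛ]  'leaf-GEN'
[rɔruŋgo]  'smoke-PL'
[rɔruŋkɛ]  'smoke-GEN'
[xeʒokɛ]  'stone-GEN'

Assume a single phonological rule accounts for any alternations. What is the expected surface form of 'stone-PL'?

[xeʒoko]

The PL suffix surfaces as [-go] and [-ko], depending on the final segment of the stem.
The GEN suffix, which begins with [k], is invariant after every stem; so [k] is not altered by any rule here.
The PL suffix is therefore /-go/ underlyingly, with post-vocalic devoicing: voiced stops become voiceless after a vowel.
After 'stone', which ends in a vowel, the suffix surfaces as [-ko], giving [xeʒoko].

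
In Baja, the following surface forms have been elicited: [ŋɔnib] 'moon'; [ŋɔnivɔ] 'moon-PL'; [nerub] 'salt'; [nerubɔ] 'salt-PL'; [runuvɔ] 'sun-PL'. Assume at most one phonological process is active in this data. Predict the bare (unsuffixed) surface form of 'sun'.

The stem for 'moon' ends in [b] in [ŋɔnib] but [v] in [ŋɔnivɔ].
The stem 'salt' ([nerub], [nerubɔ]) shows [b] unchanged in both environments, so [b] cannot be basic with [v] derived before the PL suffix.
The alternation reflects word-final hardening: voiced fricatives become stops word-finally. /v/ is underlying.
From [runuvɔ] the stem 'sun' is /runuv/; word-finally this yields [runub].

[runub]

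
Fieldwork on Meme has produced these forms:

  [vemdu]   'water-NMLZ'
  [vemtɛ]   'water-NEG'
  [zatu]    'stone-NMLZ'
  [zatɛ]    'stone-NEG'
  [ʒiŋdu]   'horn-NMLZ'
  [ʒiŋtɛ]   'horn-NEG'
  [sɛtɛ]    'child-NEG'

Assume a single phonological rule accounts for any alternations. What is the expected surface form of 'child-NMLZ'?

The NMLZ morpheme has two allomorphs, [-du] and [-tu].
By contrast the NEG suffix keeps its initial [t] throughout — that segment must be underlying.
The NMLZ suffix is therefore /-du/ underlyingly, with post-vocalic devoicing: voiced stops become voiceless after a vowel.
After 'child', which ends in a vowel, the suffix surfaces as [-tu], giving [sɛtu].

[sɛtu]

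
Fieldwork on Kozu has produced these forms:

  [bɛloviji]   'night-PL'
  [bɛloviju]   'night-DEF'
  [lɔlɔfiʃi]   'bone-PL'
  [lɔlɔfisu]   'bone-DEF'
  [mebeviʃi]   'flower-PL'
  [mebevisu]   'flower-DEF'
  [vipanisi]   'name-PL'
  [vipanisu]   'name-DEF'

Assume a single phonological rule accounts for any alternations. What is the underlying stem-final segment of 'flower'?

'flower' shows [ʃ] ~ [s] at the end of the stem ([mebeviʃi] vs [mebevisu]).
But 'name' keeps [s] in both environments ([vipanisi], [vipanisu]), so there is no rule changing /s/ to [ʃ] before the PL suffix.
The alternation reflects depalatalization: palato-alveolar /ʃ/ becomes [s] when no front vowel follows. /ʃ/ is underlying.

/ʃ/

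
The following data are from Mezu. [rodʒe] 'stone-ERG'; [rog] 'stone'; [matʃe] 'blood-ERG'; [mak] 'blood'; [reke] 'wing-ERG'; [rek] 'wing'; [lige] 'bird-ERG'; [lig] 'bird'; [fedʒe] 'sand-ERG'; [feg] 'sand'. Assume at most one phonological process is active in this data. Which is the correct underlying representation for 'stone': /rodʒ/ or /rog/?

In [rodʒe] and [rog] the final segment of 'stone' alternates: [dʒ] ~ [g].
But 'bird' keeps [g] in both environments ([lige], [lig]), so there is no rule changing /g/ to [dʒ] before the ERG suffix.
So /dʒ/ is underlying, and a rule of depalatalization — palato-alveolar /tʃ/ and /dʒ/ become [k] and [g] when no front vowel follows — gives [g].

/rodʒ/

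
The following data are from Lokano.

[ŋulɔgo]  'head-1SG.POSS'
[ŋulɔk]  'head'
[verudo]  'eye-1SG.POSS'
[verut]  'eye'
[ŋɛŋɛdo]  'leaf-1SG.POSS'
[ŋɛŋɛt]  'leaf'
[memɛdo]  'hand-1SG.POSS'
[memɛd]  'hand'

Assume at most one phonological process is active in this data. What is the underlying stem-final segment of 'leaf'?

'leaf' shows [d] ~ [t] at the end of the stem ([ŋɛŋɛdo] vs [ŋɛŋɛt]).
But 'hand' keeps [d] in both environments ([memɛdo], [memɛd]), so there is no rule changing /d/ to [t] in isolation.
The underlying segment must be /t/; voiceless stops become voiced between vowels, yielding [d] there.

/t/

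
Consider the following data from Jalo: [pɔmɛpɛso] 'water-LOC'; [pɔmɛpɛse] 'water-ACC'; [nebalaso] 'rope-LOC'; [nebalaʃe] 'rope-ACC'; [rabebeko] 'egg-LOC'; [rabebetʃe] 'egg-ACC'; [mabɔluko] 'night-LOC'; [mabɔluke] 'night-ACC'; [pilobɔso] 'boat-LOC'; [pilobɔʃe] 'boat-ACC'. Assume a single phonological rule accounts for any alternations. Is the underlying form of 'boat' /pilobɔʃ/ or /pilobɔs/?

/pilobɔʃ/

'boat' shows [s] ~ [ʃ] at the end of the stem ([pilobɔso] vs [pilobɔʃe]).
But 'water' keeps [s] in both environments ([pɔmɛpɛso], [pɔmɛpɛse]), so there is no rule changing /s/ to [ʃ] before the ACC suffix.
The alternation reflects depalatalization: palato-alveolar /tʃ/ and /ʃ/ become [k] and [s] when no front vowel follows. /ʃ/ is underlying.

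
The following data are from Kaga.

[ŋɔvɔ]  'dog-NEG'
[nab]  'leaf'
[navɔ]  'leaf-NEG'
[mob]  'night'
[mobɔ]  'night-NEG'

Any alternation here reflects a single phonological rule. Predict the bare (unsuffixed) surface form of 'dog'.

[ŋɔb]

The stem for 'leaf' ends in [b] in [nab] but [v] in [navɔ].
Compare 'night', with invariant [b] in [mob] and [mobɔ]: an analysis with underlying /b/ and a rule producing [v] before the NEG suffix would wrongly predict alternation here too.
The underlying segment must be /v/; voiced fricatives become stops word-finally, yielding [b] there.
The one attested form of 'dog', [ŋɔvɔ], shows underlying /ŋɔv/. Applying the same rule word-finally gives [ŋɔb].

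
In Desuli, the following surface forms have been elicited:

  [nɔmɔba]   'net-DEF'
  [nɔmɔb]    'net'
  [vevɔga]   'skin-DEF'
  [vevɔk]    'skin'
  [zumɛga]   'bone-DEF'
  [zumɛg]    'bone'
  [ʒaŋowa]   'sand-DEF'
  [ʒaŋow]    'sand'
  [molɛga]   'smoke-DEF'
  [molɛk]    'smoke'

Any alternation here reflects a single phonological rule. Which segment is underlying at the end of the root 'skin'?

The root 'skin' surfaces as [vevɔga] and [vevɔk], with a stem-final [g] ~ [k] alternation.
If /g/ were underlying and a rule turned it into [k] in isolation, 'bone' would also alternate; but it has [g] in both [zumɛga] and [zumɛg].
The underlying segment must be /k/; voiceless stops become voiced between vowels, yielding [g] there.

/k/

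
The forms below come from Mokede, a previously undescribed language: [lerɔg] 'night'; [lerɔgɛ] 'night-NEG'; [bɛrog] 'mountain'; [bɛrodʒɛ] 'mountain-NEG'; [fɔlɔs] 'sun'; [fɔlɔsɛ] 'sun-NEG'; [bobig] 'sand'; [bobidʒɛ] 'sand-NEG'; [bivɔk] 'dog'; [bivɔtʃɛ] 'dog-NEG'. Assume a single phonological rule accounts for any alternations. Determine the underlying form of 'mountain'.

The root 'mountain' surfaces as [bɛrog] and [bɛrodʒɛ], with a stem-final [g] ~ [dʒ] alternation.
Compare 'night', with invariant [g] in [lerɔg] and [lerɔgɛ]: an analysis with underlying /g/ and a rule producing [dʒ] before the NEG suffix would wrongly predict alternation here too.
So /dʒ/ is underlying, and a rule of depalatalization — palato-alveolar /tʃ/ and /dʒ/ become [k] and [g] when no front vowel follows — gives [g].

/bɛrodʒ/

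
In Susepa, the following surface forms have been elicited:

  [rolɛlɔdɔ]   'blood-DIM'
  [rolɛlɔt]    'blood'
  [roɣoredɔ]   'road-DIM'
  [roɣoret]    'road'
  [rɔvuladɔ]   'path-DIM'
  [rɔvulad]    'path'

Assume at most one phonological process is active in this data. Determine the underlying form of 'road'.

/roɣoret/

The stem for 'road' ends in [d] in [roɣoredɔ] but [t] in [roɣoret].
Compare 'path', with invariant [d] in [rɔvuladɔ] and [rɔvulad]: an analysis with underlying /d/ and a rule producing [t] in isolation would wrongly predict alternation here too.
Therefore /t/ is basic and [d] is derived by intervocalic voicing (voiceless stops become voiced between vowels).
So 'road' = /roɣoret/.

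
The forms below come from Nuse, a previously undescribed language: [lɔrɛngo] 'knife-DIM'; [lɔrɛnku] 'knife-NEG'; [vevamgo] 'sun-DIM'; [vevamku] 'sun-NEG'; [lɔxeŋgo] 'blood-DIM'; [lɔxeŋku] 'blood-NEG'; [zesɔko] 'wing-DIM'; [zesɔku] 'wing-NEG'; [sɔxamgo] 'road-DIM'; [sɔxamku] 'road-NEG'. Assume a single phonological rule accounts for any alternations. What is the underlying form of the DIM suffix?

/-go/

The DIM suffix surfaces as [-go] and [-ko], depending on the final segment of the stem.
By contrast the NEG suffix keeps its initial [k] throughout — that segment must be underlying.
The DIM suffix is therefore /-go/ underlyingly, with post-vocalic devoicing: voiced stops become voiceless after a vowel.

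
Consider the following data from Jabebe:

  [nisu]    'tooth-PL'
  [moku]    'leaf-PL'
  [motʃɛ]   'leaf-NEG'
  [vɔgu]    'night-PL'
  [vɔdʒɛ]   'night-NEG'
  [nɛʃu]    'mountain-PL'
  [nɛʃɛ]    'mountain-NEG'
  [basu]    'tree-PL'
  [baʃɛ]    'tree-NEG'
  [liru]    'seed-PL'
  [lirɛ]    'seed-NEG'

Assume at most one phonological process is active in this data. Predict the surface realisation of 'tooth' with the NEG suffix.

[niʃɛ]

The root 'tree' surfaces as [basu] and [baʃɛ], with a stem-final [s] ~ [ʃ] alternation.
The stem 'mountain' ([nɛʃu], [nɛʃɛ]) shows [ʃ] unchanged in both environments, so [ʃ] cannot be basic with [s] derived before the PL suffix.
So /s/ is underlying, and a rule of palatalization before a front vowel — /k/, /g/ and /s/ become palato-alveolar [tʃ], [dʒ] and [ʃ] before a front vowel — gives [ʃ].
From [nisu] the stem 'tooth' is /nis/; before a front vowel this yields [niʃɛ].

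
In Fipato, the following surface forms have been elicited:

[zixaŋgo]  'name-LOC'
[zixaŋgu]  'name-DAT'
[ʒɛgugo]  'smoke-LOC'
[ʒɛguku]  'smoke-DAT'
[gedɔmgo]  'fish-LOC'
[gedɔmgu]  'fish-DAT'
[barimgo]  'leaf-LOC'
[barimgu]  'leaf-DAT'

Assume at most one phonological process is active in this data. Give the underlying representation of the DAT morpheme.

/-ku/

The DAT morpheme has two allomorphs, [-gu] and [-ku].
The LOC suffix, which begins with [g], is invariant after every stem; so [g] is not altered by any rule here.
The DAT suffix is therefore /-ku/ underlyingly, with post-nasal voicing: voiceless stops become voiced after a nasal.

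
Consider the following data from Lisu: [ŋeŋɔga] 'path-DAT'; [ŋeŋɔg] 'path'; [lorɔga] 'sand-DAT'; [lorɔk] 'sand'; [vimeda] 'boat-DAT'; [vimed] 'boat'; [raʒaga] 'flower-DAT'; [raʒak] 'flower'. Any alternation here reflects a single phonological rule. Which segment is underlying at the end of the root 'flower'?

The root 'flower' surfaces as [raʒaga] and [raʒak], with a stem-final [g] ~ [k] alternation.
The stem 'path' ([ŋeŋɔga], [ŋeŋɔg]) shows [g] unchanged in both environments, so [g] cannot be basic with [k] derived in isolation.
So /k/ is underlying, and a rule of intervocalic voicing — voiceless stops become voiced between vowels — gives [g].

/k/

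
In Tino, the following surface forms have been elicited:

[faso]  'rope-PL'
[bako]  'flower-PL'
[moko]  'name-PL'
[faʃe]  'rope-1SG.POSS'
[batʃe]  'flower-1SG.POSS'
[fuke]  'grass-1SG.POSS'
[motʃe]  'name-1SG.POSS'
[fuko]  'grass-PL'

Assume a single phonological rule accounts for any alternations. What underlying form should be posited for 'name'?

/motʃ/

In [moko] and [motʃe] the final segment of 'name' alternates: [k] ~ [tʃ].
If /k/ were underlying and a rule turned it into [tʃ] before the 1SG.POSS suffix, 'grass' would also alternate; but it has [k] in both [fuko] and [fuke].
The alternation reflects depalatalization: palato-alveolar /tʃ/ and /ʃ/ become [k] and [s] when no front vowel follows. /tʃ/ is underlying.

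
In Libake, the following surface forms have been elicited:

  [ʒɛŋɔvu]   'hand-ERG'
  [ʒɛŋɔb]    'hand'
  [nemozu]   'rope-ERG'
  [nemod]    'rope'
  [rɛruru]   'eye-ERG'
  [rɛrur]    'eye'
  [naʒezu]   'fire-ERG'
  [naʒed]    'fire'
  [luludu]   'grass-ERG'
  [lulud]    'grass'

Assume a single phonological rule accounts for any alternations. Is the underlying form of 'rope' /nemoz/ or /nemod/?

/nemoz/

The root 'rope' surfaces as [nemozu] and [nemod], with a stem-final [z] ~ [d] alternation.
If /d/ were underlying and a rule turned it into [z] before the ERG suffix, 'grass' would also alternate; but it has [d] in both [luludu] and [lulud].
The underlying segment must be /z/; voiced fricatives become stops word-finally, yielding [d] there.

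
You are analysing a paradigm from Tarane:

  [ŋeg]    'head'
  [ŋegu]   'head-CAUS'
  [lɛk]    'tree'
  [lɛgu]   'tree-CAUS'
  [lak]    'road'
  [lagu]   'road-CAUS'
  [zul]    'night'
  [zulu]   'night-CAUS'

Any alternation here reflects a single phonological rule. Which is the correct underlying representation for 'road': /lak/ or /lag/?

In [lak] and [lagu] the final segment of 'road' alternates: [k] ~ [g].
The stem 'head' ([ŋeg], [ŋegu]) shows [g] unchanged in both environments, so [g] cannot be basic with [k] derived in isolation.
Therefore /k/ is basic and [g] is derived by intervocalic voicing (voiceless stops become voiced between vowels).

/lak/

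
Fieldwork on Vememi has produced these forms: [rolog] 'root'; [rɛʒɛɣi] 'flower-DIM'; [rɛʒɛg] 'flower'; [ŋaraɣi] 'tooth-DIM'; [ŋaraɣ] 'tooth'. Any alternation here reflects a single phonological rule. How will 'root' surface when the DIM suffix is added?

The stem for 'flower' ends in [ɣ] in [rɛʒɛɣi] but [g] in [rɛʒɛg].
If /ɣ/ were underlying and a rule turned it into [g] in isolation, 'tooth' would also alternate; but it has [ɣ] in both [ŋaraɣi] and [ŋaraɣ].
Therefore /g/ is basic and [ɣ] is derived by intervocalic spirantization (voiced stops become fricatives between vowels).
The one attested form of 'root', [rolog], shows underlying /rolog/. Applying the same rule between vowels gives [roloɣi].

[roloɣi]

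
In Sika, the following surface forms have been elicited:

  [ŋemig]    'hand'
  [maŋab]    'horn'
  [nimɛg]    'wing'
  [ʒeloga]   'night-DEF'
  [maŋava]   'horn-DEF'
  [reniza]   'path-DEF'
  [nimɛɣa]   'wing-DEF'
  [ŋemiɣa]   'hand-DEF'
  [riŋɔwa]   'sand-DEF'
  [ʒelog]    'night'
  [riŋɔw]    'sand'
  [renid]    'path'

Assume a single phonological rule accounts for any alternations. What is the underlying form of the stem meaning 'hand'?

/ŋemiɣ/

The root 'hand' surfaces as [ŋemig] and [ŋemiɣa], with a stem-final [g] ~ [ɣ] alternation.
The stem 'night' ([ʒelog], [ʒeloga]) shows [g] unchanged in both environments, so [g] cannot be basic with [ɣ] derived before the DEF suffix.
Therefore /ɣ/ is basic and [g] is derived by word-final hardening (voiced fricatives become stops word-finally).
The underlying form of 'hand' is therefore /ŋemiɣ/.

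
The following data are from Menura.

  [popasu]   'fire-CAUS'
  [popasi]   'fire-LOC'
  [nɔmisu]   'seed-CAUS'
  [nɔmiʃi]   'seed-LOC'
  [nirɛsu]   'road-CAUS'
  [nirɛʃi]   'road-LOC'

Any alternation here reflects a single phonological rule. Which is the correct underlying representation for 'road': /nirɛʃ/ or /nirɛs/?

The root 'road' surfaces as [nirɛsu] and [nirɛʃi], with a stem-final [s] ~ [ʃ] alternation.
Compare 'fire', with invariant [s] in [popasu] and [popasi]: an analysis with underlying /s/ and a rule producing [ʃ] before the LOC suffix would wrongly predict alternation here too.
Therefore /ʃ/ is basic and [s] is derived by depalatalization (palato-alveolar /ʃ/ becomes [s] when no front vowel follows).

/nirɛʃ/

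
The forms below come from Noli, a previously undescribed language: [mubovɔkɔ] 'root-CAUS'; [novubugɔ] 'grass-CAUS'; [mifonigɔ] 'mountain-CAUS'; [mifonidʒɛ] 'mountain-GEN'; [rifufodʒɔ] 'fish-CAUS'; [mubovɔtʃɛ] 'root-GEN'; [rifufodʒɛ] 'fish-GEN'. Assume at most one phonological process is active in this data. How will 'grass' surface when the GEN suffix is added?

The stem for 'mountain' ends in [dʒ] in [mifonidʒɛ] but [g] in [mifonigɔ].
The stem 'fish' ([rifufodʒɛ], [rifufodʒɔ]) shows [dʒ] unchanged in both environments, so [dʒ] cannot be basic with [g] derived before the CAUS suffix.
The alternation reflects palatalization before a front vowel: /k/ and /g/ become palato-alveolar [tʃ] and [dʒ] before a front vowel. /g/ is underlying.
The one attested form of 'grass', [novubugɔ], shows underlying /novubug/. Applying the same rule before a front vowel gives [novubudʒɛ].

[novubudʒɛ]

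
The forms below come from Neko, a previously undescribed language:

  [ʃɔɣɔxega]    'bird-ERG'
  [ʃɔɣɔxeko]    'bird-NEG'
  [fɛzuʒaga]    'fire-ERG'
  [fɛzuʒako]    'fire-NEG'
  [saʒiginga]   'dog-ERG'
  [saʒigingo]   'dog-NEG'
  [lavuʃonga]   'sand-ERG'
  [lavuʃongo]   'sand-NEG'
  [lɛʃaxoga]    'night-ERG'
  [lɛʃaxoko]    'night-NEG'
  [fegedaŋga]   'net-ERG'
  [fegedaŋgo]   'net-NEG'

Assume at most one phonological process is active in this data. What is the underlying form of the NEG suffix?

The NEG suffix surfaces as [-go] and [-ko], depending on the final segment of the stem.
By contrast the ERG suffix keeps its initial [g] throughout — that segment must be underlying.
The NEG suffix is therefore /-ko/ underlyingly, with post-nasal voicing: voiceless stops become voiced after a nasal.

/-ko/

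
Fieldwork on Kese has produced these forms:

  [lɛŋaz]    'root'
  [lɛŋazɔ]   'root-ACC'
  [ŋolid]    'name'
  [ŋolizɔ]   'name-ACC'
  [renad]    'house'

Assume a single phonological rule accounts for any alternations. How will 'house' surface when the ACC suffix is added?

In [ŋolid] and [ŋolizɔ] the final segment of 'name' alternates: [d] ~ [z].
Compare 'root', with invariant [z] in [lɛŋaz] and [lɛŋazɔ]: an analysis with underlying /z/ and a rule producing [d] in isolation would wrongly predict alternation here too.
So /d/ is underlying, and a rule of intervocalic spirantization — voiced stops become fricatives between vowels — gives [z].
The one attested form of 'house', [renad], shows underlying /renad/. Applying the same rule between vowels gives [renazɔ].

[renazɔ]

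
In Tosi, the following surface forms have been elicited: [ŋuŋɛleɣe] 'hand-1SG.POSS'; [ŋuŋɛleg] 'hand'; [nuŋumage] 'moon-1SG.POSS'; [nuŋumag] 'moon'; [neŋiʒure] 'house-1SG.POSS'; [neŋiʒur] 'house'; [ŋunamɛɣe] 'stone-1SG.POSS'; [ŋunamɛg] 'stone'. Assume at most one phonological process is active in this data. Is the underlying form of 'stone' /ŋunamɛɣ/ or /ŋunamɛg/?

'stone' shows [ɣ] ~ [g] at the end of the stem ([ŋunamɛɣe] vs [ŋunamɛg]).
If /g/ were underlying and a rule turned it into [ɣ] before the 1SG.POSS suffix, 'moon' would also alternate; but it has [g] in both [nuŋumage] and [nuŋumag].
So /ɣ/ is underlying, and a rule of word-final hardening — voiced fricatives become stops word-finally — gives [g].

/ŋunamɛɣ/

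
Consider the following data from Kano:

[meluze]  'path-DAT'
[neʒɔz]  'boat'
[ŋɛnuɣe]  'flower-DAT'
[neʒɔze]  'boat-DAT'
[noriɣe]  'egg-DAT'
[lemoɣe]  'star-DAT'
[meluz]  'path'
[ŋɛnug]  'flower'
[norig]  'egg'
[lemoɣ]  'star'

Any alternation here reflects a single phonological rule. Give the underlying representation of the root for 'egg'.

The root 'egg' surfaces as [noriɣe] and [norig], with a stem-final [ɣ] ~ [g] alternation.
If /ɣ/ were underlying and a rule turned it into [g] in isolation, 'star' would also alternate; but it has [ɣ] in both [lemoɣe] and [lemoɣ].
The underlying segment must be /g/; voiced stops become fricatives between vowels, yielding [ɣ] there.
The underlying form of 'egg' is therefore /norig/.

/norig/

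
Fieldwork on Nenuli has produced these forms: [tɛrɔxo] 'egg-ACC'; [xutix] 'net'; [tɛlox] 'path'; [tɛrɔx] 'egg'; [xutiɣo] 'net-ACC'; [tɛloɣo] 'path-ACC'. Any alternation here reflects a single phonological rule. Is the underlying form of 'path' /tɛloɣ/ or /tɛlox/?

/tɛloɣ/

In [tɛloɣo] and [tɛlox] the final segment of 'path' alternates: [ɣ] ~ [x].
Compare 'egg', with invariant [x] in [tɛrɔxo] and [tɛrɔx]: an analysis with underlying /x/ and a rule producing [ɣ] before the ACC suffix would wrongly predict alternation here too.
The alternation reflects word-final obstruent devoicing: voiced obstruents become voiceless word-finally. /ɣ/ is underlying.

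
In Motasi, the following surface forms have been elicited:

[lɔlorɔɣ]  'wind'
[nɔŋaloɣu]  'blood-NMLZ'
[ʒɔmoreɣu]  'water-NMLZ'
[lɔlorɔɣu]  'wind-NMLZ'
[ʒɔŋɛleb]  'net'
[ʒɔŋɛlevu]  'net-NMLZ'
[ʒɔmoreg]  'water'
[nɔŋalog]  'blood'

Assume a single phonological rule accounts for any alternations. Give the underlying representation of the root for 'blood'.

The root 'blood' surfaces as [nɔŋalog] and [nɔŋaloɣu], with a stem-final [g] ~ [ɣ] alternation.
Compare 'wind', with invariant [ɣ] in [lɔlorɔɣ] and [lɔlorɔɣu]: an analysis with underlying /ɣ/ and a rule producing [g] in isolation would wrongly predict alternation here too.
So /g/ is underlying, and a rule of intervocalic spirantization — voiced stops become fricatives between vowels — gives [ɣ].

/nɔŋalog/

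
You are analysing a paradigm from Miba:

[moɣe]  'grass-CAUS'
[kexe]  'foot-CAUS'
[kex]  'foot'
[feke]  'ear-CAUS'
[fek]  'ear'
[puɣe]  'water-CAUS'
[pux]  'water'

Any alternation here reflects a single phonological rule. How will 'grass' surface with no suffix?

In [puɣe] and [pux] the final segment of 'water' alternates: [ɣ] ~ [x].
But 'foot' keeps [x] in both environments ([kexe], [kex]), so there is no rule changing /x/ to [ɣ] before the CAUS suffix.
The underlying segment must be /ɣ/; voiced obstruents become voiceless word-finally, yielding [x] there.
The one attested form of 'grass', [moɣe], shows underlying /moɣ/. Applying the same rule word-finally gives [mox].

[mox]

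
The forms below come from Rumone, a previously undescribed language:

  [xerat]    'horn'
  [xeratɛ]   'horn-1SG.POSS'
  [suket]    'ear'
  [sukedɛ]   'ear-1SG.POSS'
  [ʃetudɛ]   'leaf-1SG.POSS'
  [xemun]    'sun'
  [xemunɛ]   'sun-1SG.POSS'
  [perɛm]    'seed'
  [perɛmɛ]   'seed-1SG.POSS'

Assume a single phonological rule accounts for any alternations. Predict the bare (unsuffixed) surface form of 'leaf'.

[ʃetut]

'ear' shows [t] ~ [d] at the end of the stem ([suket] vs [sukedɛ]).
But 'horn' keeps [t] in both environments ([xerat], [xeratɛ]), so there is no rule changing /t/ to [d] before the 1SG.POSS suffix.
The underlying segment must be /d/; voiced obstruents become voiceless word-finally, yielding [t] there.
The one attested form of 'leaf', [ʃetudɛ], shows underlying /ʃetud/. Applying the same rule word-finally gives [ʃetut].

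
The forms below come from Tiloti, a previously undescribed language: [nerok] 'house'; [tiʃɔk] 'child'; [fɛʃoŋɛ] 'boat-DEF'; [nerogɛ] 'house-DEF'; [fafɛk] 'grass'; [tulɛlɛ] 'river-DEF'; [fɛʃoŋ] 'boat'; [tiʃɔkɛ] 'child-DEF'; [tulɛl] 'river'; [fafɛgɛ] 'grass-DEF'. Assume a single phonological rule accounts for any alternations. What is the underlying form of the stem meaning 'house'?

The root 'house' surfaces as [nerok] and [nerogɛ], with a stem-final [k] ~ [g] alternation.
But 'child' keeps [k] in both environments ([tiʃɔk], [tiʃɔkɛ]), so there is no rule changing /k/ to [g] before the DEF suffix.
The alternation reflects word-final obstruent devoicing: voiced obstruents become voiceless word-finally. /g/ is underlying.
Hence 'house' is /nerog/ underlyingly.

/nerog/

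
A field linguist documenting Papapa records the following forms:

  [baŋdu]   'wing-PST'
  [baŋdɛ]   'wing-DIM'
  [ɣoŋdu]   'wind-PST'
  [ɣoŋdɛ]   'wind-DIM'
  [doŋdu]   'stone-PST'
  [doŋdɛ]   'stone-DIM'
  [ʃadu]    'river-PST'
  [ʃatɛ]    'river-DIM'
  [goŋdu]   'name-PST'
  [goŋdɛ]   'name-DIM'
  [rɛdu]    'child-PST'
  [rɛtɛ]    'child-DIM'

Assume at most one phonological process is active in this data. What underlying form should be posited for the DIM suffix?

/-tɛ/

The DIM suffix surfaces as [-dɛ] and [-tɛ], depending on the final segment of the stem.
By contrast the PST suffix keeps its initial [d] throughout — that segment must be underlying.
The DIM suffix is therefore /-tɛ/ underlyingly, with post-nasal voicing: voiceless stops become voiced after a nasal.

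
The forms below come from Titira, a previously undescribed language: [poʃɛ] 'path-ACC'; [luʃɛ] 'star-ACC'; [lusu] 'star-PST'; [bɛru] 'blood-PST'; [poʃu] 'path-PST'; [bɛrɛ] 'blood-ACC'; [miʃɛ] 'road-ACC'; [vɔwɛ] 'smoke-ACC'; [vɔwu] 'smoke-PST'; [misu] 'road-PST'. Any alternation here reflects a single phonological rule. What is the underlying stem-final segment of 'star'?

'star' shows [ʃ] ~ [s] at the end of the stem ([luʃɛ] vs [lusu]).
But 'path' keeps [ʃ] in both environments ([poʃɛ], [poʃu]), so there is no rule changing /ʃ/ to [s] before the PST suffix.
The alternation reflects palatalization before a front vowel: /s/ becomes palato-alveolar [ʃ] before a front vowel. /s/ is underlying.

/s/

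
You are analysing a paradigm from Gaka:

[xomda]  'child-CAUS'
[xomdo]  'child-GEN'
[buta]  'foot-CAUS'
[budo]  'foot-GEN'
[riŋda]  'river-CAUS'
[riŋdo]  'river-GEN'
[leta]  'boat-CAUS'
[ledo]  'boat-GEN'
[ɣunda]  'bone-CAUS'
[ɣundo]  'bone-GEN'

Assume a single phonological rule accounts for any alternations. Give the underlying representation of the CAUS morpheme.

The CAUS morpheme has two allomorphs, [-da] and [-ta].
By contrast the GEN suffix keeps its initial [d] throughout — that segment must be underlying.
So the underlying form is /-ta/, and voiceless stops become voiced after a nasal.

/-ta/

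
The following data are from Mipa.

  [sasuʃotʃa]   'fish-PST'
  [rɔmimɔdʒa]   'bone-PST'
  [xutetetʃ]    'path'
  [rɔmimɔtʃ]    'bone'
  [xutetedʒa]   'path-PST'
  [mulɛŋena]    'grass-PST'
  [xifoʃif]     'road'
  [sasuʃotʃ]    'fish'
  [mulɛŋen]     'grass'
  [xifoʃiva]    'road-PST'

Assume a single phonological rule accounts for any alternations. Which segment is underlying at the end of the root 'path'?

In [xutetetʃ] and [xutetedʒa] the final segment of 'path' alternates: [tʃ] ~ [dʒ].
Compare 'fish', with invariant [tʃ] in [sasuʃotʃ] and [sasuʃotʃa]: an analysis with underlying /tʃ/ and a rule producing [dʒ] before the PST suffix would wrongly predict alternation here too.
So /dʒ/ is underlying, and a rule of word-final obstruent devoicing — voiced obstruents become voiceless word-finally — gives [tʃ].

/dʒ/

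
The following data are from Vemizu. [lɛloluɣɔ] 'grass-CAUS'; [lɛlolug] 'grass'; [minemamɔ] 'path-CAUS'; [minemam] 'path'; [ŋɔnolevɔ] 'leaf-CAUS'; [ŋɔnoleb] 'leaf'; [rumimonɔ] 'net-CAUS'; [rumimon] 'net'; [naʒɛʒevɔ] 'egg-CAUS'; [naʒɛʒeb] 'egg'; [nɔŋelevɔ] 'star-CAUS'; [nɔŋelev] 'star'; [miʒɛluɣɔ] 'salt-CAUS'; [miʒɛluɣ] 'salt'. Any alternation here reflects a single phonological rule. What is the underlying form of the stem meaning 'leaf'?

/ŋɔnoleb/

The stem for 'leaf' ends in [v] in [ŋɔnolevɔ] but [b] in [ŋɔnoleb].
If /v/ were underlying and a rule turned it into [b] in isolation, 'star' would also alternate; but it has [v] in both [nɔŋelevɔ] and [nɔŋelev].
The underlying segment must be /b/; voiced stops become fricatives between vowels, yielding [v] there.
Hence 'leaf' is /ŋɔnoleb/ underlyingly.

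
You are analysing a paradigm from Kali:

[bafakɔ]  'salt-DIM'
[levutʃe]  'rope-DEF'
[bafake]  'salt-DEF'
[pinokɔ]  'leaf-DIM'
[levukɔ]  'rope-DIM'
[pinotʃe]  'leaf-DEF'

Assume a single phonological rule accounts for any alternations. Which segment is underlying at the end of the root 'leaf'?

/tʃ/

The root 'leaf' surfaces as [pinokɔ] and [pinotʃe], with a stem-final [k] ~ [tʃ] alternation.
But 'salt' keeps [k] in both environments ([bafakɔ], [bafake]), so there is no rule changing /k/ to [tʃ] before the DEF suffix.
So /tʃ/ is underlying, and a rule of depalatalization — palato-alveolar /tʃ/ becomes [k] when no front vowel follows — gives [k].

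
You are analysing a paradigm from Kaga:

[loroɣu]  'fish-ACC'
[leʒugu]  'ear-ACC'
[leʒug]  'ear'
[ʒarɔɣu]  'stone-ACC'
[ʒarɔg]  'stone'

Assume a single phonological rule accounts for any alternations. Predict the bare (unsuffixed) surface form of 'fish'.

'stone' shows [ɣ] ~ [g] at the end of the stem ([ʒarɔɣu] vs [ʒarɔg]).
The stem 'ear' ([leʒugu], [leʒug]) shows [g] unchanged in both environments, so [g] cannot be basic with [ɣ] derived before the ACC suffix.
So /ɣ/ is underlying, and a rule of word-final hardening — voiced fricatives become stops word-finally — gives [g].
From [loroɣu] the stem 'fish' is /loroɣ/; word-finally this yields [lorog].

[lorog]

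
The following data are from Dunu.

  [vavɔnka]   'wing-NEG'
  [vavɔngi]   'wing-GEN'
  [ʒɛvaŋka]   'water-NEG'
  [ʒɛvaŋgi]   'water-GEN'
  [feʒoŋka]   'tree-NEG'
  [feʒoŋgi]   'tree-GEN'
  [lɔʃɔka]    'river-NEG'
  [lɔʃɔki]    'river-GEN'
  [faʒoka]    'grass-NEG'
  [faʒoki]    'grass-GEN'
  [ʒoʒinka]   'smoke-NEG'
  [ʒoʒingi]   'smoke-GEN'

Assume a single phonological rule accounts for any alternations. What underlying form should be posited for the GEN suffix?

The GEN morpheme has two allomorphs, [-gi] and [-ki].
By contrast the NEG suffix keeps its initial [k] throughout — that segment must be underlying.
So the underlying form is /-gi/, and voiced stops become voiceless after a vowel.

/-gi/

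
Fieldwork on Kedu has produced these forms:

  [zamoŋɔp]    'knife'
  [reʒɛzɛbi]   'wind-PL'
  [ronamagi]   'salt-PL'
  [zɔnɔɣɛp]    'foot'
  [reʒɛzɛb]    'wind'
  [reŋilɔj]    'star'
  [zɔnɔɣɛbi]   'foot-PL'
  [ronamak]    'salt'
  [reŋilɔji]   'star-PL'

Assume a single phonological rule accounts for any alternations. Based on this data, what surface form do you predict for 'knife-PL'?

[zamoŋɔbi]

The stem for 'foot' ends in [b] in [zɔnɔɣɛbi] but [p] in [zɔnɔɣɛp].
Compare 'wind', with invariant [b] in [reʒɛzɛbi] and [reʒɛzɛb]: an analysis with underlying /b/ and a rule producing [p] in isolation would wrongly predict alternation here too.
The underlying segment must be /p/; voiceless stops become voiced between vowels, yielding [b] there.
The one attested form of 'knife', [zamoŋɔp], shows underlying /zamoŋɔp/. Applying the same rule between vowels gives [zamoŋɔbi].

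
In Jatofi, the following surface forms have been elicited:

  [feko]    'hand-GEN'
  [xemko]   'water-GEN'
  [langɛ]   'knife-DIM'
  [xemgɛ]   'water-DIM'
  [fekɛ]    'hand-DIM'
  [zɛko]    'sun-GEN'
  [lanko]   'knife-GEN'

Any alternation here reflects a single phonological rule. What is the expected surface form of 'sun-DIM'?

The DIM morpheme has two allomorphs, [-gɛ] and [-kɛ].
The GEN suffix, which begins with [k], is invariant after every stem; so [k] is not altered by any rule here.
The DIM suffix is therefore /-gɛ/ underlyingly, with post-vocalic devoicing: voiced stops become voiceless after a vowel.
After 'sun', which ends in a vowel, the suffix surfaces as [-kɛ], giving [zɛkɛ].

[zɛkɛ]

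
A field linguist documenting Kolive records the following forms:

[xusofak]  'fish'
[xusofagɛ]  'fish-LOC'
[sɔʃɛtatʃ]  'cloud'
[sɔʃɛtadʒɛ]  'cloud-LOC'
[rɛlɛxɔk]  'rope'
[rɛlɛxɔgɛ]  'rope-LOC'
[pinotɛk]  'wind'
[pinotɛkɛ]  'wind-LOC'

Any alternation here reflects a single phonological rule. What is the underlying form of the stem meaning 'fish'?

/xusofag/

The root 'fish' surfaces as [xusofak] and [xusofagɛ], with a stem-final [k] ~ [g] alternation.
But 'wind' keeps [k] in both environments ([pinotɛk], [pinotɛkɛ]), so there is no rule changing /k/ to [g] before the LOC suffix.
The alternation reflects word-final obstruent devoicing: voiced obstruents become voiceless word-finally. /g/ is underlying.
The underlying form of 'fish' is therefore /xusofag/.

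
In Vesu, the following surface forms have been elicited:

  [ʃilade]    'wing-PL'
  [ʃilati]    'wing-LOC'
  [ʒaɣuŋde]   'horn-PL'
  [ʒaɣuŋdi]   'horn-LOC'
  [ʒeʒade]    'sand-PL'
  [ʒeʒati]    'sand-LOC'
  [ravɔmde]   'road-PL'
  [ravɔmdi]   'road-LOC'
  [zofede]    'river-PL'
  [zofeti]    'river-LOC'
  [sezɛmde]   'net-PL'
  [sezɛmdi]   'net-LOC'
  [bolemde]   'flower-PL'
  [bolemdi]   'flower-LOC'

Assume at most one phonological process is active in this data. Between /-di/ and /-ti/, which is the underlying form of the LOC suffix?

/-ti/

The LOC morpheme has two allomorphs, [-di] and [-ti].
By contrast the PL suffix keeps its initial [d] throughout — that segment must be underlying.
So the underlying form is /-ti/, and voiceless stops become voiced after a nasal.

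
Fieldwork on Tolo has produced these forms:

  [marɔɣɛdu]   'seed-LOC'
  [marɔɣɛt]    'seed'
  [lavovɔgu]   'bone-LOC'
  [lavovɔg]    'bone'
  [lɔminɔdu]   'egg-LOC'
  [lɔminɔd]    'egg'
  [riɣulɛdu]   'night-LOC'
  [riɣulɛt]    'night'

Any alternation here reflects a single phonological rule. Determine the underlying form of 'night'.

The root 'night' surfaces as [riɣulɛdu] and [riɣulɛt], with a stem-final [d] ~ [t] alternation.
If /d/ were underlying and a rule turned it into [t] in isolation, 'egg' would also alternate; but it has [d] in both [lɔminɔdu] and [lɔminɔd].
The alternation reflects intervocalic voicing: voiceless stops become voiced between vowels. /t/ is underlying.
Hence 'night' is /riɣulɛt/ underlyingly.

/riɣulɛt/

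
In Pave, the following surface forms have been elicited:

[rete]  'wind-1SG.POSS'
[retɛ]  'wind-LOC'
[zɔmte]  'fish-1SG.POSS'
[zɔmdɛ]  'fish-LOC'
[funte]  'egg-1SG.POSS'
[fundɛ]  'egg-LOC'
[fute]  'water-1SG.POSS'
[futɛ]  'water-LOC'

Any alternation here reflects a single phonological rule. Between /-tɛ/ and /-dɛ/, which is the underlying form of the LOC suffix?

The LOC morpheme has two allomorphs, [-dɛ] and [-tɛ].
By contrast the 1SG.POSS suffix keeps its initial [t] throughout — that segment must be underlying.
So the underlying form is /-dɛ/, and voiced stops become voiceless after a vowel.

/-dɛ/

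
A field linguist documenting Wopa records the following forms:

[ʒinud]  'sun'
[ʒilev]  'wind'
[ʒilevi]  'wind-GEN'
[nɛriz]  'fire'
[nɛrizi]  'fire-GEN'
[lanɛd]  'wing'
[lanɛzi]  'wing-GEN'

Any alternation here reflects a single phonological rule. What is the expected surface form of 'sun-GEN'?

The stem for 'wing' ends in [d] in [lanɛd] but [z] in [lanɛzi].
But 'fire' keeps [z] in both environments ([nɛriz], [nɛrizi]), so there is no rule changing /z/ to [d] in isolation.
The underlying segment must be /d/; voiced stops become fricatives between vowels, yielding [z] there.
The one attested form of 'sun', [ʒinud], shows underlying /ʒinud/. Applying the same rule between vowels gives [ʒinuzi].

[ʒinuzi]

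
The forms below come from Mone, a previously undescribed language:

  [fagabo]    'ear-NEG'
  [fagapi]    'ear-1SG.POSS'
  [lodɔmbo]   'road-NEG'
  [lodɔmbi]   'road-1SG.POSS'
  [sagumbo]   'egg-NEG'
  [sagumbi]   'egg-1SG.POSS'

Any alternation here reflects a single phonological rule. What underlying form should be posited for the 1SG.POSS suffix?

/-pi/

The 1SG.POSS morpheme has two allomorphs, [-bi] and [-pi].
The NEG suffix, which begins with [b], is invariant after every stem; so [b] is not altered by any rule here.
So the underlying form is /-pi/, and voiceless stops become voiced after a nasal.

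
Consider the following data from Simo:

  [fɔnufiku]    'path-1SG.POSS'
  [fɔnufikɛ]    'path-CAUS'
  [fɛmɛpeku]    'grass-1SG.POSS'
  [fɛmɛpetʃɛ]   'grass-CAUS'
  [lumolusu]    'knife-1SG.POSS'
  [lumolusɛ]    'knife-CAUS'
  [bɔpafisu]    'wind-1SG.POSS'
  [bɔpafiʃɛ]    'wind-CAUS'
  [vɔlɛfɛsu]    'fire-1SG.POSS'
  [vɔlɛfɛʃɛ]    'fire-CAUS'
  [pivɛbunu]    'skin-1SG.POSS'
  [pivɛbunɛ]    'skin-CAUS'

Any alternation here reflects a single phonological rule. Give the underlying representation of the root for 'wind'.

In [bɔpafisu] and [bɔpafiʃɛ] the final segment of 'wind' alternates: [s] ~ [ʃ].
But 'knife' keeps [s] in both environments ([lumolusu], [lumolusɛ]), so there is no rule changing /s/ to [ʃ] before the CAUS suffix.
The alternation reflects depalatalization: palato-alveolar /tʃ/ and /ʃ/ become [k] and [s] when no front vowel follows. /ʃ/ is underlying.

/bɔpafiʃ/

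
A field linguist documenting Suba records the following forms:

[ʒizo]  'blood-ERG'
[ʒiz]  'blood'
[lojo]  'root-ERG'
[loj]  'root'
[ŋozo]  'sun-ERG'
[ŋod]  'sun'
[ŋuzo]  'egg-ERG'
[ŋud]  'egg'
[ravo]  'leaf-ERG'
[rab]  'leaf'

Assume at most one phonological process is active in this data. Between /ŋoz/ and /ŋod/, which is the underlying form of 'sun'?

In [ŋozo] and [ŋod] the final segment of 'sun' alternates: [z] ~ [d].
The stem 'blood' ([ʒizo], [ʒiz]) shows [z] unchanged in both environments, so [z] cannot be basic with [d] derived in isolation.
So /d/ is underlying, and a rule of intervocalic spirantization — voiced stops become fricatives between vowels — gives [z].

/ŋod/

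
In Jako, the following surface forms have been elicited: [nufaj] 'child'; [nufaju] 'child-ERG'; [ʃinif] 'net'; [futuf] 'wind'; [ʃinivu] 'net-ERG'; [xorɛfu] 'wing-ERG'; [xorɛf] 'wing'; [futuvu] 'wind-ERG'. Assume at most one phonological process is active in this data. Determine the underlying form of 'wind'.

/futuv/

In [futuvu] and [futuf] the final segment of 'wind' alternates: [v] ~ [f].
The stem 'wing' ([xorɛfu], [xorɛf]) shows [f] unchanged in both environments, so [f] cannot be basic with [v] derived before the ERG suffix.
The alternation reflects word-final obstruent devoicing: voiced obstruents become voiceless word-finally. /v/ is underlying.
So 'wind' = /futuv/.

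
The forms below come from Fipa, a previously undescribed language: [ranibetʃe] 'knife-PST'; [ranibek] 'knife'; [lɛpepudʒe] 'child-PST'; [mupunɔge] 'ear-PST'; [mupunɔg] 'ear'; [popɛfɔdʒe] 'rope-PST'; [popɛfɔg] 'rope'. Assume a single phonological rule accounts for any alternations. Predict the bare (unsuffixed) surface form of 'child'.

In [popɛfɔdʒe] and [popɛfɔg] the final segment of 'rope' alternates: [dʒ] ~ [g].
Compare 'ear', with invariant [g] in [mupunɔge] and [mupunɔg]: an analysis with underlying /g/ and a rule producing [dʒ] before the PST suffix would wrongly predict alternation here too.
The alternation reflects depalatalization: palato-alveolar /tʃ/ and /dʒ/ become [k] and [g] when no front vowel follows. /dʒ/ is underlying.
The one attested form of 'child', [lɛpepudʒe], shows underlying /lɛpepudʒ/. Applying the same rule when no front vowel follows gives [lɛpepug].

[lɛpepug]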